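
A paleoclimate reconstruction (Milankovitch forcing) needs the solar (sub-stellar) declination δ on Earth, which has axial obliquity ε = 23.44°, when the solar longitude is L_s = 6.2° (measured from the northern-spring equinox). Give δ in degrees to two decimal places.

δ = +2.46°

sin δ = sin ε · sin L_s = sin 23.44° × sin 6.2° = 0.042961.
δ = arcsin(0.042961) = +2.46°.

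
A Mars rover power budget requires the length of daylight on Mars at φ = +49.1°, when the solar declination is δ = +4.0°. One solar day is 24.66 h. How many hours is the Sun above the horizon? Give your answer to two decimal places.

12.96 h

cos H₀ = −tan φ · tan δ = −tan(+49.1°) × tan(+4.000°) = -0.0807, so H₀ = 1.6516 rad = 94.63°.
Daylight = 2H₀/(2π) × 24.66 h = (1.6516/π) × 24.66 = 12.96 h.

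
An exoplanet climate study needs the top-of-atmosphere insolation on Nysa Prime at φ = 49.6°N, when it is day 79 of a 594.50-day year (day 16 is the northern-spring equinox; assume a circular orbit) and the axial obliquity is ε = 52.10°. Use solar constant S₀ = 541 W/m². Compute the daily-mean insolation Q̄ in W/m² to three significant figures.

Q̄ ≈ 220 W/m²

Solar longitude: λ_s = 360° × (79 − 16)/594.50 = 38.150°.
sin δ = sin 52.10° × sin 38.150° = 0.48743, so δ = +29.172°.
cos H₀ = −tan(+49.6°) tan(+29.172°) = -0.6559, H₀ = 2.2862 rad.
Bracket: H₀ sin φ sin δ + cos φ cos δ sin H₀ = 2.2862×0.76154×0.48743 + 0.64812×0.87316×0.75482 = 0.848632 + 0.427162 = 1.275794.
Q̄ = (S₀/π) × [bracket] = (541/π) × 1.275794 = 219.7 W/m².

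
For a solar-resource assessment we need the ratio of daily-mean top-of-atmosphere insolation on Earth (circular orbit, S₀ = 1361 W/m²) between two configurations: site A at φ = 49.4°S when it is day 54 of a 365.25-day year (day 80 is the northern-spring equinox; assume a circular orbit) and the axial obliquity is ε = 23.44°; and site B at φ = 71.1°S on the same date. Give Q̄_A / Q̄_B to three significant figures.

Q̄_A / Q̄_B ≈ 1.39

— Configuration A (φ=-49.4°):
Solar longitude: λ_s = 360° × (54 − 80)/365.25 = -25.626°, i.e. -25.626° + 360° = 334.374°.
sin δ = sin 23.44° × sin 334.374° = -0.17204, so δ = -9.907°.
cos H₀ = −tan(-49.4°) tan(-9.907°) = -0.2038, H₀ = 1.7760 rad.
Bracket: H₀ sin φ sin δ + cos φ cos δ sin H₀ = 1.7760×-0.75927×-0.17204 + 0.65077×0.98509×0.97902 = 0.231990 + 0.627617 = 0.859607.
Q̄ = (S₀/π) × [bracket] = (1361/π) × 0.859607 = 372.40 W/m².
— Configuration B (φ=-71.1°):
cos H₀ = −tan(-71.1°) tan(-9.907°) = -0.5101, H₀ = 2.1061 rad.
Bracket: H₀ sin φ sin δ + cos φ cos δ sin H₀ = 2.1061×-0.94609×-0.17204 + 0.32392×0.98509×0.86011 = 0.342800 + 0.274453 = 0.617253.
Q̄ = (S₀/π) × [bracket] = (1361/π) × 0.617253 = 267.41 W/m².
Ratio Q̄_A / Q̄_B = 372.40 / 267.41 = 1.393.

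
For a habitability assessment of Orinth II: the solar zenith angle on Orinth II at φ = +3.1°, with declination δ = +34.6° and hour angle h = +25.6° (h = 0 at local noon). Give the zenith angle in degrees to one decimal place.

cos θ_z = sin φ sin δ + cos φ cos δ cos h = 0.030708 + 0.741245 = 0.771953.
θ_z = arccos(0.771953) = 39.5°.

θ_z = 39.5°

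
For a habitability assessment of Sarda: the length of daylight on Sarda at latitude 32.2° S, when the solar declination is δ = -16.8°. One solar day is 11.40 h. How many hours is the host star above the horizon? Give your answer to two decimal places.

6.39 h

cos h₀ = −tan ϕ · tan δ = −tan(-32.2°) × tan(-16.800°) = -0.1901, so h₀ = 1.7621 rad = 100.96°.
Daylight = 2h₀/(2π) × 11.40 h = (1.7621/π) × 11.40 = 6.39 h.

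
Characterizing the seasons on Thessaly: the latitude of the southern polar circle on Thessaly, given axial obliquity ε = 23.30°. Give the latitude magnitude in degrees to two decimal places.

The polar circle is the lowest latitude that experiences at least one full rotation of continuous darkness at the northern-summer solstice; it lies at |φ| = 90° − ε = 90° − 23.30° = 66.70°.

66.70°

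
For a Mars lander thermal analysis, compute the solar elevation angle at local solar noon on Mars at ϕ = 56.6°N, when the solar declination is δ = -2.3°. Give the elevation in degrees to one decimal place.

31.1°

At local noon the hour angle is zero, so the zenith angle equals |ϕ − δ| = |+56.6° − (-2.300°)| = 58.900°.
Elevation = 90° − 58.900° = 31.1°.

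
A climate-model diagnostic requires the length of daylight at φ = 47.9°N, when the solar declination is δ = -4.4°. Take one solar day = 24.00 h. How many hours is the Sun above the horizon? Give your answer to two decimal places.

cos H₀ = −tan φ · tan δ = −tan(+47.9°) × tan(-4.400°) = 0.0852, so H₀ = 1.4855 rad = 85.11°.
Daylight = 2H₀/(2π) × 24.00 h = (1.4855/π) × 24.00 = 11.35 h.

11.35 h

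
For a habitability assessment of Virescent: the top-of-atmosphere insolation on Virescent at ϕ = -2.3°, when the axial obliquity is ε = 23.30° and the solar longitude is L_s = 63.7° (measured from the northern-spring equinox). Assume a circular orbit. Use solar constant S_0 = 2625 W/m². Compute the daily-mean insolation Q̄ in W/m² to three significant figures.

Solar declination: sin δ = sin ε · sin L_s = sin 23.30° × sin 63.7° = 0.35460, so δ = +20.769°.
cos h₀ = −tan(-2.3°) tan(+20.769°) = 0.0152, h₀ = 1.5556 rad.
Bracket: h₀ sin ϕ sin δ + cos ϕ cos δ sin h₀ = 1.5556×-0.04013×0.35460 + 0.99919×0.93502×0.99988 = -0.022136 + 0.934151 = 0.912015.
Q̄ = (S_0/π) × [bracket] = (2625/π) × 0.912015 = 762.0 W/m².

Q̄ ≈ 762 W/m²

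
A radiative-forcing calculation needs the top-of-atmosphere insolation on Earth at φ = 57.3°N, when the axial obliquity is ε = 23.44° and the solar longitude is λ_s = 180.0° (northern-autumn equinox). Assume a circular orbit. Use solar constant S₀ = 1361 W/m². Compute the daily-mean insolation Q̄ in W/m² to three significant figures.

Solar declination: sin δ = sin ε · sin λ_s = sin 23.44° × sin 180.0° = 0.00000, so δ = +0.000°.
cos H₀ = −tan(+57.3°) tan(+0.000°) = -0.0000, H₀ = 1.5708 rad.
Bracket: H₀ sin φ sin δ + cos φ cos δ sin H₀ = 1.5708×0.84151×0.00000 + 0.54024×1.00000×1.00000 = 0.000000 + 0.540240 = 0.540240.
Q̄ = (S₀/π) × [bracket] = (1361/π) × 0.540240 = 234.0 W/m².

Q̄ ≈ 234 W/m²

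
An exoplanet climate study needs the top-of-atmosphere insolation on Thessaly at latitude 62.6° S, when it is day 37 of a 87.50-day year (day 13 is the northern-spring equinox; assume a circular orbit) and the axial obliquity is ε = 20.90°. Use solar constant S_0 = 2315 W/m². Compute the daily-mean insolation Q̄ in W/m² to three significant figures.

Q̄ ≈ 43.3 W/m²

Solar longitude: L_s = 360° × (37 − 13)/87.50 = 98.743°.
sin δ = sin 20.90° × sin 98.743° = 0.35259, so δ = +20.646°.
cos h₀ = −tan(-62.6°) tan(+20.646°) = 0.7269, h₀ = 0.7570 rad.
Bracket: h₀ sin ϕ sin δ + cos ϕ cos δ sin h₀ = 0.7570×-0.88782×0.35259 + 0.46020×0.93578×0.68674 = -0.236969 + 0.295742 = 0.058773.
Q̄ = (S_0/π) × [bracket] = (2315/π) × 0.058773 = 43.31 W/m².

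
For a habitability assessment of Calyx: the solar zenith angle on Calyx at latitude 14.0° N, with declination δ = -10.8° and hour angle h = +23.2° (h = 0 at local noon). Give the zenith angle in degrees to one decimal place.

θ_z = 33.8°

cos θ_z = sin φ sin δ + cos φ cos δ cos h = -0.045332 + 0.876036 = 0.830704.
θ_z = arccos(0.830704) = 33.8°.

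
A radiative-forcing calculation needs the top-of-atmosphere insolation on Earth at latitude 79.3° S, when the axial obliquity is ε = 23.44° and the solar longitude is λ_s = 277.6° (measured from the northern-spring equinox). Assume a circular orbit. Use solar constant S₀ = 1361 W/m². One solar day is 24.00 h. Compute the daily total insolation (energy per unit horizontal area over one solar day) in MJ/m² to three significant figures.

45.6 MJ/m²

Solar declination: sin δ = sin ε · sin λ_s = sin 23.44° × sin 277.6° = -0.39429, so δ = -23.222°.
cos H₀ = −tan(-79.3°) tan(-23.222°) = -2.2707 ≤ −1 ⇒ polar day, H₀ = π.
Bracket: H₀ sin φ sin δ + cos φ cos δ sin H₀ = 3.1416×-0.98261×-0.39429 + 0.18567×0.91898×0.00000 = 1.217160 + 0.000000 = 1.217160.
Q̄ = (S₀/π) × [bracket] = (1361/π) × 1.217160 = 527.30 W/m².
Daily total = Q̄ × 24.00 h × 3600 s/h = 527.30 × 24.00 × 3600 / 10⁶ = 45.56 MJ/m².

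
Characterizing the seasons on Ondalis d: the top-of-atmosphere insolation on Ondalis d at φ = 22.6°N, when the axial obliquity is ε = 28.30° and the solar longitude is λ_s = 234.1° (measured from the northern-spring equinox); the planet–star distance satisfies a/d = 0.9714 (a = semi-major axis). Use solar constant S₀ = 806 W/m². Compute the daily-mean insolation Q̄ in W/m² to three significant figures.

Solar declination: sin δ = sin ε · sin λ_s = sin 28.30° × sin 234.1° = -0.38403, so δ = -22.584°.
cos H₀ = −tan(+22.6°) tan(-22.584°) = 0.1731, H₀ = 1.3968 rad.
Bracket: H₀ sin φ sin δ + cos φ cos δ sin H₀ = 1.3968×0.38430×-0.38403 + 0.92321×0.92332×0.98490 = -0.206144 + 0.839547 = 0.633403.
Inverse-square distance factor (a/d)² = 0.9714² = 0.943618.
Q̄ = (S₀/π) × 0.943618 × [bracket] = (806/π) × 0.943618 × 0.633403 = 153.3 W/m².

Q̄ ≈ 153 W/m²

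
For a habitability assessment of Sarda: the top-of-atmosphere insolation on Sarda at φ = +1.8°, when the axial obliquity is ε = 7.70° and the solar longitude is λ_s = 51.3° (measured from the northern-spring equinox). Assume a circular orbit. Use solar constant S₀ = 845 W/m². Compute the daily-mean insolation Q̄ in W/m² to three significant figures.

Solar declination: sin δ = sin ε · sin λ_s = sin 7.70° × sin 51.3° = 0.10457, so δ = +6.002°.
cos H₀ = −tan(+1.8°) tan(+6.002°) = -0.0033, H₀ = 1.5741 rad.
Bracket: H₀ sin φ sin δ + cos φ cos δ sin H₀ = 1.5741×0.03141×0.10457 + 0.99951×0.99452×0.99999 = 0.005170 + 0.994023 = 0.999193.
Q̄ = (S₀/π) × [bracket] = (845/π) × 0.999193 = 268.8 W/m².

Q̄ ≈ 269 W/m²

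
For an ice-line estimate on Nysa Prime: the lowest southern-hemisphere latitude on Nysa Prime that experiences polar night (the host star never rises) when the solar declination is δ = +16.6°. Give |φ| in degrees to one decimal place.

|φ| = 73.4°

Polar night requires cos H₀ = −tan φ tan δ ≥ 1, i.e. tan φ tan δ ≤ −1.
The boundary is |tan φ| · |tan δ| = 1, so |φ| = 90° − |δ| = 90° − 16.6° = 73.4° in the southern hemisphere.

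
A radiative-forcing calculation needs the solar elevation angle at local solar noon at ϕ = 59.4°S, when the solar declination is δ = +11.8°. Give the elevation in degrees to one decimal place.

18.8°

At local noon the hour angle is zero, so the zenith angle equals |ϕ − δ| = |-59.4° − (+11.800°)| = 71.200°.
Elevation = 90° − 71.200° = 18.8°.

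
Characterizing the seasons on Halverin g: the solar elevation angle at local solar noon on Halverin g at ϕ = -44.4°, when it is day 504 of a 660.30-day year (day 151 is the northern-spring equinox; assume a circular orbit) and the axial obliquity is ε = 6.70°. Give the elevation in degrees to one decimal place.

Solar longitude: L_s = 360° × (504 − 151)/660.30 = 192.458°.
sin δ = sin 6.70° × sin 192.458° = -0.02517, so δ = -1.442°.
At local noon the hour angle is zero, so the zenith angle equals |ϕ − δ| = |-44.4° − (-1.442°)| = 42.958°.
Elevation = 90° − 42.958° = 47.0°.

47.0°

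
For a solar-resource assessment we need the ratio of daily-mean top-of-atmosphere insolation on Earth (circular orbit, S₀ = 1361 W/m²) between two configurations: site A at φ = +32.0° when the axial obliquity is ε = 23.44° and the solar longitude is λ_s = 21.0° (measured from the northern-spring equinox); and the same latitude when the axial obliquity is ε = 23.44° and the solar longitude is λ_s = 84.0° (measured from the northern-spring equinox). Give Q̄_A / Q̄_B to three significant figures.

Q̄_A / Q̄_B ≈ 0.846

— Configuration A (φ=+32.0°):
Solar declination: sin δ = sin ε · sin λ_s = sin 23.44° × sin 21.0° = 0.14255, so δ = +8.196°.
cos H₀ = −tan(+32.0°) tan(+8.196°) = -0.0900, H₀ = 1.6609 rad.
Bracket: H₀ sin φ sin δ + cos φ cos δ sin H₀ = 1.6609×0.52992×0.14255 + 0.84805×0.98979×0.99594 = 0.125465 + 0.835983 = 0.961448.
Q̄ = (S₀/π) × [bracket] = (1361/π) × 0.961448 = 416.52 W/m².
— Configuration B (φ=+32.0°):
Solar declination: sin δ = sin ε · sin λ_s = sin 23.44° × sin 84.0° = 0.39561, so δ = +23.304°.
cos H₀ = −tan(+32.0°) tan(+23.304°) = -0.2692, H₀ = 1.8433 rad.
Bracket: H₀ sin φ sin δ + cos φ cos δ sin H₀ = 1.8433×0.52992×0.39561 + 0.84805×0.91842×0.96309 = 0.386432 + 0.750118 = 1.136550.
Q̄ = (S₀/π) × [bracket] = (1361/π) × 1.136550 = 492.38 W/m².
Ratio Q̄_A / Q̄_B = 416.52 / 492.38 = 0.8459.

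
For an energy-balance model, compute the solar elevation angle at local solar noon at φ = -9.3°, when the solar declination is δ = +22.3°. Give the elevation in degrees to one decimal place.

58.4°

At local noon the hour angle is zero, so the zenith angle equals |φ − δ| = |-9.3° − (+22.300°)| = 31.600°.
Elevation = 90° − 31.600° = 58.4°.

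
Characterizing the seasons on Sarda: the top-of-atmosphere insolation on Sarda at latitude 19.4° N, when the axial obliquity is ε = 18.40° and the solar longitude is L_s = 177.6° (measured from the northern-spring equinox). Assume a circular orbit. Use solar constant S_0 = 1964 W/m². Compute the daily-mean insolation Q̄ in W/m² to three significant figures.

Solar declination: sin δ = sin ε · sin L_s = sin 18.40° × sin 177.6° = 0.01322, so δ = +0.757°.
cos h₀ = −tan(+19.4°) tan(+0.757°) = -0.0047, h₀ = 1.5755 rad.
Bracket: h₀ sin ϕ sin δ + cos ϕ cos δ sin h₀ = 1.5755×0.33216×0.01322 + 0.94322×0.99991×0.99999 = 0.006918 + 0.943126 = 0.950044.
Q̄ = (S_0/π) × [bracket] = (1964/π) × 0.950044 = 593.9 W/m².

Q̄ ≈ 594 W/m²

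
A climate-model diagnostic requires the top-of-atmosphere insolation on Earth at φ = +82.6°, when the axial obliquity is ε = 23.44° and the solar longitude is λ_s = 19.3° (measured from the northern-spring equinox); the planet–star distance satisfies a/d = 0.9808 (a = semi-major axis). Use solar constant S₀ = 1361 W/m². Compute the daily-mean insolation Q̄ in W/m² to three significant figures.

Q̄ ≈ 171 W/m²

Solar declination: sin δ = sin ε · sin λ_s = sin 23.44° × sin 19.3° = 0.13147, so δ = +7.555°.
cos H₀ = −tan(+82.6°) tan(+7.555°) = -1.0212 ≤ −1 ⇒ polar day, H₀ = π.
Bracket: H₀ sin φ sin δ + cos φ cos δ sin H₀ = 3.1416×0.99167×0.13147 + 0.12880×0.99132×0.00000 = 0.409586 + 0.000000 = 0.409586.
Inverse-square distance factor (a/d)² = 0.9808² = 0.961969.
Q̄ = (S₀/π) × 0.961969 × [bracket] = (1361/π) × 0.961969 × 0.409586 = 170.7 W/m².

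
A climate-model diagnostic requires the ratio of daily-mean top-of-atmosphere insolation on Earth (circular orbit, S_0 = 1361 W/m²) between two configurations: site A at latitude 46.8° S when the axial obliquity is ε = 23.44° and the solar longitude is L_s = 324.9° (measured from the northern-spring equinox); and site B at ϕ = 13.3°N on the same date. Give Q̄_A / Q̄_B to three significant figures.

Q̄_A / Q̄_B ≈ 1.10

— Configuration A (ϕ=-46.8°):
Solar declination: sin δ = sin ε · sin L_s = sin 23.44° × sin 324.9° = -0.22873, so δ = -13.222°.
cos h₀ = −tan(-46.8°) tan(-13.222°) = -0.2502, h₀ = 1.8237 rad.
Bracket: h₀ sin ϕ sin δ + cos ϕ cos δ sin h₀ = 1.8237×-0.72897×-0.22873 + 0.68455×0.97349×0.96819 = 0.304079 + 0.645204 = 0.949283.
Q̄ = (S_0/π) × [bracket] = (1361/π) × 0.949283 = 411.25 W/m².
— Configuration B (ϕ=+13.3°):
cos h₀ = −tan(+13.3°) tan(-13.222°) = 0.0555, h₀ = 1.5152 rad.
Bracket: h₀ sin ϕ sin δ + cos ϕ cos δ sin h₀ = 1.5152×0.23005×-0.22873 + 0.97318×0.97349×0.99846 = -0.079729 + 0.945922 = 0.866193.
Q̄ = (S_0/π) × [bracket] = (1361/π) × 0.866193 = 375.25 W/m².
Ratio Q̄_A / Q̄_B = 411.25 / 375.25 = 1.096.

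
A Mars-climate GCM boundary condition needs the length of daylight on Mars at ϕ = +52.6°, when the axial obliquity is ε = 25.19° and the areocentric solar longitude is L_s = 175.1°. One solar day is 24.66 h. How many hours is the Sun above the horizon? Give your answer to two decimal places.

sin δ = sin 25.19° × sin 175.1° = 0.03636, so δ = +2.083°.
cos h₀ = −tan ϕ · tan δ = −tan(+52.6°) × tan(+2.083°) = -0.0476, so h₀ = 1.6184 rad = 92.73°.
Daylight = 2h₀/(2π) × 24.66 h = (1.6184/π) × 24.66 = 12.70 h.

12.70 h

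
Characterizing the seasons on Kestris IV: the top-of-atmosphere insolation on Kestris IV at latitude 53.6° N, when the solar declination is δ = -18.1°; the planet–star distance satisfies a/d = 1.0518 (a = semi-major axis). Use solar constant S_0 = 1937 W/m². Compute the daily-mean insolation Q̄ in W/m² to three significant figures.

Q̄ ≈ 155 W/m²

cos h₀ = −tan(+53.6°) tan(-18.100°) = 0.4433, h₀ = 1.1115 rad.
Bracket: h₀ sin ϕ sin δ + cos ϕ cos δ sin h₀ = 1.1115×0.80489×-0.31068 + 0.59342×0.95052×0.89636 = -0.277945 + 0.505599 = 0.227654.
Inverse-square distance factor (a/d)² = 1.0518² = 1.106283.
Q̄ = (S_0/π) × 1.106283 × [bracket] = (1937/π) × 1.106283 × 0.227654 = 155.3 W/m².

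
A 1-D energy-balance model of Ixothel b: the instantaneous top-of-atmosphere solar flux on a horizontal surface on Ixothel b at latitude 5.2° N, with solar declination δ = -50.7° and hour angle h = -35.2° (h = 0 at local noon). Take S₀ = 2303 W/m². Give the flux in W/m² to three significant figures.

1.03e+03 W/m²

cos θ_z = sin φ sin δ + cos φ cos δ cos h = -0.070135 + 0.515434 = 0.445299.
Flux = S₀ · cos θ_z = 2303 × 0.445299 = 1026 W/m².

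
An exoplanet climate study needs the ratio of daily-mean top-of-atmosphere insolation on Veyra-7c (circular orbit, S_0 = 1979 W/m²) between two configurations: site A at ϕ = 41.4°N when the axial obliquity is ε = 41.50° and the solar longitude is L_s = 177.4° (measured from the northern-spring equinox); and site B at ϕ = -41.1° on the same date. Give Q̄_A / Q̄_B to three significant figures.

Q̄_A / Q̄_B ≈ 1.08

— Configuration A (ϕ=+41.4°):
Solar declination: sin δ = sin ε · sin L_s = sin 41.50° × sin 177.4° = 0.03006, so δ = +1.722°.
cos h₀ = −tan(+41.4°) tan(+1.722°) = -0.0265, h₀ = 1.5973 rad.
Bracket: h₀ sin ϕ sin δ + cos ϕ cos δ sin h₀ = 1.5973×0.66131×0.03006 + 0.75011×0.99955×0.99965 = 0.031753 + 0.749510 = 0.781263.
Q̄ = (S_0/π) × [bracket] = (1979/π) × 0.781263 = 492.15 W/m².
— Configuration B (ϕ=-41.1°):
cos h₀ = −tan(-41.1°) tan(+1.722°) = 0.0262, h₀ = 1.5446 rad.
Bracket: h₀ sin ϕ sin δ + cos ϕ cos δ sin h₀ = 1.5446×-0.65738×0.03006 + 0.75356×0.99955×0.99966 = -0.030523 + 0.752965 = 0.722442.
Q̄ = (S_0/π) × [bracket] = (1979/π) × 0.722442 = 455.09 W/m².
Ratio Q̄_A / Q̄_B = 492.15 / 455.09 = 1.081.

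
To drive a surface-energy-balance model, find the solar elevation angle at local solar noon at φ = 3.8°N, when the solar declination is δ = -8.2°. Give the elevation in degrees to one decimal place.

At local noon the hour angle is zero, so the zenith angle equals |φ − δ| = |+3.8° − (-8.200°)| = 12.000°.
Elevation = 90° − 12.000° = 78.0°.

78.0°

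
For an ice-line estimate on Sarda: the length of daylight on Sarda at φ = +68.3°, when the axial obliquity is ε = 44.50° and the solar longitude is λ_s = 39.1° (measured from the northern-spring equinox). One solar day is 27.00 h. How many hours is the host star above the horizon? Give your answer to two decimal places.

Solar declination: sin δ = sin ε · sin λ_s = sin 44.50° × sin 39.1° = 0.44205, so δ = +26.235°.
Sunrise equation: cos H₀ = −tan φ · tan δ = -1.2384 ≤ −1, so the host star never sets (polar day) and H₀ = π.
Daylight = 2H₀/(2π) × 27.00 h = (3.1416/π) × 27.00 = 27.00 h.

27.00 h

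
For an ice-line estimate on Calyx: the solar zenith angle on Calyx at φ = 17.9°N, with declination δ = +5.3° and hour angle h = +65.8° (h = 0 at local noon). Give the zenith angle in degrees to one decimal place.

θ_z = 65.4°

cos θ_z = sin φ sin δ + cos φ cos δ cos h = 0.028391 + 0.388413 = 0.416804.
θ_z = arccos(0.416804) = 65.4°.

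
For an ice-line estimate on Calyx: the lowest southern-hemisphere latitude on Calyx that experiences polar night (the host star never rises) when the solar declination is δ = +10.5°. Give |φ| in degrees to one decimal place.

|φ| = 79.5°

Polar night requires cos H₀ = −tan φ tan δ ≥ 1, i.e. tan φ tan δ ≤ −1.
The boundary is |tan φ| · |tan δ| = 1, so |φ| = 90° − |δ| = 90° − 10.5° = 79.5° in the southern hemisphere.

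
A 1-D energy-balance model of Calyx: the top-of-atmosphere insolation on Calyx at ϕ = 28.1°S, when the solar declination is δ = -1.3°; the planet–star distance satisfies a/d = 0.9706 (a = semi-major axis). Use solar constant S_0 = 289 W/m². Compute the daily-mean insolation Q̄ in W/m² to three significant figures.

Q̄ ≈ 77.9 W/m²

cos h₀ = −tan(-28.1°) tan(-1.300°) = -0.0121, h₀ = 1.5829 rad.
Bracket: h₀ sin ϕ sin δ + cos ϕ cos δ sin h₀ = 1.5829×-0.47101×-0.02269 + 0.88213×0.99974×0.99993 = 0.016917 + 0.881839 = 0.898756.
Inverse-square distance factor (a/d)² = 0.9706² = 0.942064.
Q̄ = (S_0/π) × 0.942064 × [bracket] = (289/π) × 0.942064 × 0.898756 = 77.89 W/m².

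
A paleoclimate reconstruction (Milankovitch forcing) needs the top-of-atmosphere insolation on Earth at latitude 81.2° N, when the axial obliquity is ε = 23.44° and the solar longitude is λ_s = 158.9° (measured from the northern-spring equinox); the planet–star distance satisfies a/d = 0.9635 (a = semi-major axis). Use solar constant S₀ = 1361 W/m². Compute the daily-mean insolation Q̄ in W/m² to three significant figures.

Q̄ ≈ 180 W/m²

Solar declination: sin δ = sin ε · sin λ_s = sin 23.44° × sin 158.9° = 0.14320, so δ = +8.233°.
cos H₀ = −tan(+81.2°) tan(+8.233°) = -0.9347, H₀ = 2.7781 rad.
Bracket: H₀ sin φ sin δ + cos φ cos δ sin H₀ = 2.7781×0.98823×0.14320 + 0.15299×0.98969×0.35553 = 0.393142 + 0.053832 = 0.446974.
Inverse-square distance factor (a/d)² = 0.9635² = 0.928332.
Q̄ = (S₀/π) × 0.928332 × [bracket] = (1361/π) × 0.928332 × 0.446974 = 179.8 W/m².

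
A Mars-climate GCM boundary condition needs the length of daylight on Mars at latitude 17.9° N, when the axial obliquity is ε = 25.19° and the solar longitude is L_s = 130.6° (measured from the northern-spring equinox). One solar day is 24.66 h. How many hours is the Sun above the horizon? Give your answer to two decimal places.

Solar declination: sin δ = sin ε · sin L_s = sin 25.19° × sin 130.6° = 0.32316, so δ = +18.854°.
cos h₀ = −tan ϕ · tan δ = −tan(+17.9°) × tan(+18.854°) = -0.1103, so h₀ = 1.6813 rad = 96.33°.
Daylight = 2h₀/(2π) × 24.66 h = (1.6813/π) × 24.66 = 13.20 h.

13.20 h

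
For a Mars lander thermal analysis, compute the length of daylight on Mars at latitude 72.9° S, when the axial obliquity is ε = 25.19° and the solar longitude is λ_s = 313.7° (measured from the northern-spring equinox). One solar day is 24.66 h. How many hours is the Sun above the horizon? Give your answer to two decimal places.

Solar declination: sin δ = sin ε · sin λ_s = sin 25.19° × sin 313.7° = -0.30771, so δ = -17.921°.
Sunrise equation: cos H₀ = −tan φ · tan δ = -1.0512 ≤ −1, so the Sun never sets (polar day) and H₀ = π.
Daylight = 2H₀/(2π) × 24.66 h = (3.1416/π) × 24.66 = 24.66 h.

24.66 h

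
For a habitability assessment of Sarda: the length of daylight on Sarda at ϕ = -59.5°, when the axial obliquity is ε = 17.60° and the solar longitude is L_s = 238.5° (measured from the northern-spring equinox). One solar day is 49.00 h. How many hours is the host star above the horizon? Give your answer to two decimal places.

Solar declination: sin δ = sin ε · sin L_s = sin 17.60° × sin 238.5° = -0.25781, so δ = -14.940°.
cos h₀ = −tan ϕ · tan δ = −tan(-59.5°) × tan(-14.940°) = -0.4530, so h₀ = 2.0409 rad = 116.94°.
Daylight = 2h₀/(2π) × 49.00 h = (2.0409/π) × 49.00 = 31.83 h.

31.83 h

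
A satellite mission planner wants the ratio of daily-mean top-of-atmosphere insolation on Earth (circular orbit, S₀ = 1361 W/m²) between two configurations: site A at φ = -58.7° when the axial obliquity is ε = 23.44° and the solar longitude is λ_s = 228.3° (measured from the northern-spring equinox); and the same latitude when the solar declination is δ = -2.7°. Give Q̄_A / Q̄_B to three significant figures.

Q̄_A / Q̄_B ≈ 1.65

— Configuration A (φ=-58.7°):
Solar declination: sin δ = sin ε · sin λ_s = sin 23.44° × sin 228.3° = -0.29700, so δ = -17.278°.
cos H₀ = −tan(-58.7°) tan(-17.278°) = -0.5116, H₀ = 2.1078 rad.
Bracket: H₀ sin φ sin δ + cos φ cos δ sin H₀ = 2.1078×-0.85446×-0.29700 + 0.51952×0.95488×0.85924 = 0.534906 + 0.426251 = 0.961157.
Q̄ = (S₀/π) × [bracket] = (1361/π) × 0.961157 = 416.39 W/m².
— Configuration B (φ=-58.7°):
cos H₀ = −tan(-58.7°) tan(-2.700°) = -0.0776, H₀ = 1.6484 rad.
Bracket: H₀ sin φ sin δ + cos φ cos δ sin H₀ = 1.6484×-0.85446×-0.04711 + 0.51952×0.99889×0.99699 = 0.066354 + 0.517381 = 0.583735.
Q̄ = (S₀/π) × [bracket] = (1361/π) × 0.583735 = 252.89 W/m².
Ratio Q̄_A / Q̄_B = 416.39 / 252.89 = 1.647.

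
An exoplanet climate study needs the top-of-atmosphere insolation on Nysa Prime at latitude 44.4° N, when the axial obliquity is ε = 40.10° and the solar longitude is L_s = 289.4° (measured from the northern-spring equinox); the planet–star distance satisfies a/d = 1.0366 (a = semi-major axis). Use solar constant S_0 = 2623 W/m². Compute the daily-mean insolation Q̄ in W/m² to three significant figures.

Solar declination: sin δ = sin ε · sin L_s = sin 40.10° × sin 289.4° = -0.60755, so δ = -37.413°.
cos h₀ = −tan(+44.4°) tan(-37.413°) = 0.7491, h₀ = 0.7242 rad.
Bracket: h₀ sin ϕ sin δ + cos ϕ cos δ sin h₀ = 0.7242×0.69966×-0.60755 + 0.71447×0.79428×0.66251 = -0.307842 + 0.375967 = 0.068125.
Inverse-square distance factor (a/d)² = 1.0366² = 1.074540.
Q̄ = (S_0/π) × 1.074540 × [bracket] = (2623/π) × 1.074540 × 0.068125 = 61.12 W/m².

Q̄ ≈ 61.1 W/m²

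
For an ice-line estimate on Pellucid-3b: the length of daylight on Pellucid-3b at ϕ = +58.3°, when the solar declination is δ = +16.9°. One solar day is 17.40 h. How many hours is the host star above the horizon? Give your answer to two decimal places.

11.55 h

cos h₀ = −tan ϕ · tan δ = −tan(+58.3°) × tan(+16.900°) = -0.4919, so h₀ = 2.0851 rad = 119.47°.
Daylight = 2h₀/(2π) × 17.40 h = (2.0851/π) × 17.40 = 11.55 h.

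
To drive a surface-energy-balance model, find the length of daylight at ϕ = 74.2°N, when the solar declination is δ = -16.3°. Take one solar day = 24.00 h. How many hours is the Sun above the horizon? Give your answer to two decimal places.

0.00 h

cos h₀ = −tan ϕ · tan δ = 1.0334 ≥ 1, so the Sun never rises (polar night) and h₀ = 0.
Daylight = 2h₀/(2π) × 24.00 h = (0.0000/π) × 24.00 = 0.00 h.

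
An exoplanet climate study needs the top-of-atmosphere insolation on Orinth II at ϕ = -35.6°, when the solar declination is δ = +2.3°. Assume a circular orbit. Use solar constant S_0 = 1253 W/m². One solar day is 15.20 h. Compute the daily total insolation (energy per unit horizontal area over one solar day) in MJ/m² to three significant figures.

16.9 MJ/m²

cos h₀ = −tan(-35.6°) tan(+2.300°) = 0.0288, h₀ = 1.5420 rad.
Bracket: h₀ sin ϕ sin δ + cos ϕ cos δ sin h₀ = 1.5420×-0.58212×0.04013 + 0.81310×0.99919×0.99959 = -0.036022 + 0.812108 = 0.776086.
Q̄ = (S_0/π) × [bracket] = (1253/π) × 0.776086 = 309.54 W/m².
Daily total = Q̄ × 15.20 h × 3600 s/h = 309.54 × 15.20 × 3600 / 10⁶ = 16.94 MJ/m².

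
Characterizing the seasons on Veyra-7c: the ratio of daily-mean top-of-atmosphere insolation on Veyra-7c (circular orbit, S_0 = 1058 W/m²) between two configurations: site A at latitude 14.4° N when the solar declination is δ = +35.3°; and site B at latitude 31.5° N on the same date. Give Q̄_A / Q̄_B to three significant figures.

Q̄_A / Q̄_B ≈ 0.832

— Configuration A (ϕ=+14.4°):
cos h₀ = −tan(+14.4°) tan(+35.300°) = -0.1818, h₀ = 1.7536 rad.
Bracket: h₀ sin ϕ sin δ + cos ϕ cos δ sin h₀ = 1.7536×0.24869×0.57786 + 0.96858×0.81614×0.98334 = 0.252006 + 0.777327 = 1.029333.
Q̄ = (S_0/π) × [bracket] = (1058/π) × 1.029333 = 346.65 W/m².
— Configuration B (ϕ=+31.5°):
cos h₀ = −tan(+31.5°) tan(+35.300°) = -0.4339, h₀ = 2.0196 rad.
Bracket: h₀ sin ϕ sin δ + cos ϕ cos δ sin h₀ = 2.0196×0.52250×0.57786 + 0.85264×0.81614×0.90097 = 0.609782 + 0.626961 = 1.236743.
Q̄ = (S_0/π) × [bracket] = (1058/π) × 1.236743 = 416.50 W/m².
Ratio Q̄_A / Q̄_B = 346.65 / 416.50 = 0.8323.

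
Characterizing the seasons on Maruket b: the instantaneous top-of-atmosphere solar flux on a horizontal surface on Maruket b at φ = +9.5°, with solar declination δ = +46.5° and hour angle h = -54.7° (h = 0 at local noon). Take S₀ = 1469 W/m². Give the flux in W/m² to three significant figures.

752 W/m²

cos θ_z = sin φ sin δ + cos φ cos δ cos h = 0.119721 + 0.392316 = 0.512037.
Flux = S₀ · cos θ_z = 1469 × 0.512037 = 752.2 W/m².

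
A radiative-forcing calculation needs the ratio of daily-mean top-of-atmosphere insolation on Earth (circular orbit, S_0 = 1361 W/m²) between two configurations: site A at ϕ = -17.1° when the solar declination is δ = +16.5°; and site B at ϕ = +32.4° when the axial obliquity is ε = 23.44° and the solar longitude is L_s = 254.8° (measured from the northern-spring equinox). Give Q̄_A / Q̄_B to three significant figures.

Q̄_A / Q̄_B ≈ 1.63

— Configuration A (ϕ=-17.1°):
cos h₀ = −tan(-17.1°) tan(+16.500°) = 0.0911, h₀ = 1.4795 rad.
Bracket: h₀ sin ϕ sin δ + cos ϕ cos δ sin h₀ = 1.4795×-0.29404×0.28402 + 0.95579×0.95882×0.99584 = -0.123558 + 0.912618 = 0.789060.
Q̄ = (S_0/π) × [bracket] = (1361/π) × 0.789060 = 341.84 W/m².
— Configuration B (ϕ=+32.4°):
Solar declination: sin δ = sin ε · sin L_s = sin 23.44° × sin 254.8° = -0.38387, so δ = -22.574°.
cos h₀ = −tan(+32.4°) tan(-22.574°) = 0.2638, h₀ = 1.3038 rad.
Bracket: h₀ sin ϕ sin δ + cos ϕ cos δ sin h₀ = 1.3038×0.53583×-0.38387 + 0.84433×0.92339×0.96457 = -0.268177 + 0.752023 = 0.483846.
Q̄ = (S_0/π) × [bracket] = (1361/π) × 0.483846 = 209.61 W/m².
Ratio Q̄_A / Q̄_B = 341.84 / 209.61 = 1.631.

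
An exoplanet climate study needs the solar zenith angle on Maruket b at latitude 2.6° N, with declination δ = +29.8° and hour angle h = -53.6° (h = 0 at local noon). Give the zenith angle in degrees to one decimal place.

cos θ_z = sin φ sin δ + cos φ cos δ cos h = 0.022544 + 0.514418 = 0.536962.
θ_z = arccos(0.536962) = 57.5°.

θ_z = 57.5°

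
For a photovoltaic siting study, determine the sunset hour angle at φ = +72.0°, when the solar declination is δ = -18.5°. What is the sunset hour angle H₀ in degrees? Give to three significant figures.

cos H₀ = −tan φ · tan δ = 1.0298 ≥ 1, so the Sun never rises (polar night) and H₀ = 0.

H₀ = 0.00°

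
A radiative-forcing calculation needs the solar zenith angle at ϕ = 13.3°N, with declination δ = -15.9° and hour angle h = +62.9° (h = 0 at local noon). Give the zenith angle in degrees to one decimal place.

cos θ_z = sin ϕ sin δ + cos ϕ cos δ cos h = -0.063024 + 0.426366 = 0.363342.
θ_z = arccos(0.363342) = 68.7°.

θ_z = 68.7°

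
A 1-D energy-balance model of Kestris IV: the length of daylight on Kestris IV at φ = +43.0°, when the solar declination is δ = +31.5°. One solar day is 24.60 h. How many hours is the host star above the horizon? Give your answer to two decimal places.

cos H₀ = −tan φ · tan δ = −tan(+43.0°) × tan(+31.500°) = -0.5714, so H₀ = 2.1791 rad = 124.85°.
Daylight = 2H₀/(2π) × 24.60 h = (2.1791/π) × 24.60 = 17.06 h.

17.06 h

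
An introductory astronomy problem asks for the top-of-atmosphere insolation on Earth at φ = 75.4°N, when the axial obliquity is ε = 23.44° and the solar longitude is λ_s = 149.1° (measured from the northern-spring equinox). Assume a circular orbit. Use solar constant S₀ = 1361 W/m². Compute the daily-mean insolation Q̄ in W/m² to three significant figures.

Solar declination: sin δ = sin ε · sin λ_s = sin 23.44° × sin 149.1° = 0.20428, so δ = +11.787°.
cos H₀ = −tan(+75.4°) tan(+11.787°) = -0.8011, H₀ = 2.5000 rad.
Bracket: H₀ sin φ sin δ + cos φ cos δ sin H₀ = 2.5000×0.96771×0.20428 + 0.25207×0.97891×0.59848 = 0.494209 + 0.147677 = 0.641886.
Q̄ = (S₀/π) × [bracket] = (1361/π) × 0.641886 = 278.1 W/m².

Q̄ ≈ 278 W/m²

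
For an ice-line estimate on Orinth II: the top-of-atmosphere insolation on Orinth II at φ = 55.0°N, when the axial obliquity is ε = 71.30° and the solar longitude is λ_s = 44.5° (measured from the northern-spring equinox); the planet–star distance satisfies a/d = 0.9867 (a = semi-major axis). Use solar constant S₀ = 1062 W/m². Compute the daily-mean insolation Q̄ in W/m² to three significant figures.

Solar declination: sin δ = sin ε · sin λ_s = sin 71.30° × sin 44.5° = 0.66391, so δ = +41.599°.
cos H₀ = −tan(+55.0°) tan(+41.599°) = -1.2679 ≤ −1 ⇒ polar day, H₀ = π.
Bracket: H₀ sin φ sin δ + cos φ cos δ sin H₀ = 3.1416×0.81915×0.66391 + 0.57358×0.74781×0.00000 = 1.708534 + 0.000000 = 1.708534.
Inverse-square distance factor (a/d)² = 0.9867² = 0.973577.
Q̄ = (S₀/π) × 0.973577 × [bracket] = (1062/π) × 0.973577 × 1.708534 = 562.3 W/m².

Q̄ ≈ 562 W/m²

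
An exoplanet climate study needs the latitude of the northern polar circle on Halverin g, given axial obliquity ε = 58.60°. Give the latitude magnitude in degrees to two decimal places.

31.40°

The polar circle is the lowest latitude that experiences at least one full rotation of continuous daylight at the northern-summer solstice; it lies at |φ| = 90° − ε = 90° − 58.60° = 31.40°.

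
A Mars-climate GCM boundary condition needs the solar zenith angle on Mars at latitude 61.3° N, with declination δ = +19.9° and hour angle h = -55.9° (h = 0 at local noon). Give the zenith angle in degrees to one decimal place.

cos θ_z = sin φ sin δ + cos φ cos δ cos h = 0.298563 + 0.253156 = 0.551719.
θ_z = arccos(0.551719) = 56.5°.

θ_z = 56.5°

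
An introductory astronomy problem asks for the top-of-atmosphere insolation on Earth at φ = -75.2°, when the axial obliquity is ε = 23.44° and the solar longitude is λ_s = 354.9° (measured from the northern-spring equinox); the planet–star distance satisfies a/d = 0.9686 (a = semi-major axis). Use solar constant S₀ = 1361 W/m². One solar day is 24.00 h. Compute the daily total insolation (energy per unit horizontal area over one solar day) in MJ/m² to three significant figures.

10.9 MJ/m²

Solar declination: sin δ = sin ε · sin λ_s = sin 23.44° × sin 354.9° = -0.03536, so δ = -2.026°.
cos H₀ = −tan(-75.2°) tan(-2.026°) = -0.1339, H₀ = 1.7051 rad.
Bracket: H₀ sin φ sin δ + cos φ cos δ sin H₀ = 1.7051×-0.96682×-0.03536 + 0.25545×0.99937×0.99099 = 0.058292 + 0.252989 = 0.311281.
Inverse-square distance factor (a/d)² = 0.9686² = 0.938186.
Q̄ = (S₀/π) × 0.938186 × [bracket] = (1361/π) × 0.938186 × 0.311281 = 126.52 W/m².
Daily total = Q̄ × 24.00 h × 3600 s/h = 126.52 × 24.00 × 3600 / 10⁶ = 10.93 MJ/m².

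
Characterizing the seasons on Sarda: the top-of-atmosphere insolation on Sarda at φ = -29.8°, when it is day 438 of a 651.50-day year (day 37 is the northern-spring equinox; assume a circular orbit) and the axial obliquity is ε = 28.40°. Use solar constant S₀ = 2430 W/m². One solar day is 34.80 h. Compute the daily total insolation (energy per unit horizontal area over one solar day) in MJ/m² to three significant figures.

105 MJ/m²

Solar longitude: λ_s = 360° × (438 − 37)/651.50 = 221.581°.
sin δ = sin 28.40° × sin 221.581° = -0.31566, so δ = -18.401°.
cos H₀ = −tan(-29.8°) tan(-18.401°) = -0.1905, H₀ = 1.7625 rad.
Bracket: H₀ sin φ sin δ + cos φ cos δ sin H₀ = 1.7625×-0.49697×-0.31566 + 0.86777×0.94887×0.98168 = 0.276490 + 0.808316 = 1.084806.
Q̄ = (S₀/π) × [bracket] = (2430/π) × 1.084806 = 839.09 W/m².
Daily total = Q̄ × 34.80 h × 3600 s/h = 839.09 × 34.80 × 3600 / 10⁶ = 105.1 MJ/m².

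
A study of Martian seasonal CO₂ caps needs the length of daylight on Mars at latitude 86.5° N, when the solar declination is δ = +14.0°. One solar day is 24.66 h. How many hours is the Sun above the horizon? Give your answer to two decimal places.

24.66 h

Sunrise equation: cos H₀ = −tan φ · tan δ = -4.0765 ≤ −1, so the Sun never sets (polar day) and H₀ = π.
Daylight = 2H₀/(2π) × 24.66 h = (3.1416/π) × 24.66 = 24.66 h.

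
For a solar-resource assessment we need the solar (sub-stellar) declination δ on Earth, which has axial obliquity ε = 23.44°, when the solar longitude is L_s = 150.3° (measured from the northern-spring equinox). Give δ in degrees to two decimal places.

δ = +11.37°

sin δ = sin ε · sin L_s = sin 23.44° × sin 150.3° = 0.197088.
δ = arcsin(0.197088) = +11.37°.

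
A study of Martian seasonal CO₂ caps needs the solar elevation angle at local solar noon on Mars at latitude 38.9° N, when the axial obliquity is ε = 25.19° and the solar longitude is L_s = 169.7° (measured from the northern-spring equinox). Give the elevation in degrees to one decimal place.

55.5°

Solar declination: sin δ = sin ε · sin L_s = sin 25.19° × sin 169.7° = 0.07610, so δ = +4.365°.
At local noon the hour angle is zero, so the zenith angle equals |ϕ − δ| = |+38.9° − (+4.365°)| = 34.535°.
Elevation = 90° − 34.535° = 55.5°.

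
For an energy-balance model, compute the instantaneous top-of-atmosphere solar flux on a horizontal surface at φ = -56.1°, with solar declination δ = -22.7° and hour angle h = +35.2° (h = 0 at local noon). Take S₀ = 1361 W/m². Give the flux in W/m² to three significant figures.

1.01e+03 W/m²

cos θ_z = sin φ sin δ + cos φ cos δ cos h = 0.320307 + 0.420455 = 0.740762.
Flux = S₀ · cos θ_z = 1361 × 0.740762 = 1008 W/m².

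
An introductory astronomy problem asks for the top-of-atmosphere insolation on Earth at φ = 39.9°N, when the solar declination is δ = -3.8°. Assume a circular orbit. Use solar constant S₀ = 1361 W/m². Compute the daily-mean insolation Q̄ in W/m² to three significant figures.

Q̄ ≈ 303 W/m²

cos H₀ = −tan(+39.9°) tan(-3.800°) = 0.0555, H₀ = 1.5152 rad.
Bracket: H₀ sin φ sin δ + cos φ cos δ sin H₀ = 1.5152×0.64145×-0.06627 + 0.76717×0.99780×0.99846 = -0.064409 + 0.764303 = 0.699894.
Q̄ = (S₀/π) × [bracket] = (1361/π) × 0.699894 = 303.2 W/m².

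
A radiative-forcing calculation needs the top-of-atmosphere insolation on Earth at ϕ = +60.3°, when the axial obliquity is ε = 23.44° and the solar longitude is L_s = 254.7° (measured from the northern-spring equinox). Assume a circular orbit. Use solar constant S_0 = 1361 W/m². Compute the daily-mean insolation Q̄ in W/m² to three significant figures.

Q̄ ≈ 26.8 W/m²

Solar declination: sin δ = sin ε · sin L_s = sin 23.44° × sin 254.7° = -0.38369, so δ = -22.562°.
cos h₀ = −tan(+60.3°) tan(-22.562°) = 0.7284, h₀ = 0.7548 rad.
Bracket: h₀ sin ϕ sin δ + cos ϕ cos δ sin h₀ = 0.7548×0.86863×-0.38369 + 0.49546×0.92346×0.68512 = -0.251563 + 0.313468 = 0.061905.
Q̄ = (S_0/π) × [bracket] = (1361/π) × 0.061905 = 26.82 W/m².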